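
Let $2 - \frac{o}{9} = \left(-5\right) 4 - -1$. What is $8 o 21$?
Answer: $31752$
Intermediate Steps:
$o = 189$ ($o = 18 - 9 \left(\left(-5\right) 4 - -1\right) = 18 - 9 \left(-20 + 1\right) = 18 - -171 = 18 + 171 = 189$)
$8 o 21 = 8 \cdot 189 \cdot 21 = 1512 \cdot 21 = 31752$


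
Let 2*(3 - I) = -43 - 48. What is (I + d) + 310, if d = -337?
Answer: 43/2 ≈ 21.500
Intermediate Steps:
I = 97/2 (I = 3 - (-43 - 48)/2 = 3 - ½*(-91) = 3 + 91/2 = 97/2 ≈ 48.500)
(I + d) + 310 = (97/2 - 337) + 310 = -577/2 + 310 = 43/2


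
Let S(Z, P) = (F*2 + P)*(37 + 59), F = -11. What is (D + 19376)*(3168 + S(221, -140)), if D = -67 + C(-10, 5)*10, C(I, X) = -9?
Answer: -238008096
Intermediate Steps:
S(Z, P) = -2112 + 96*P (S(Z, P) = (-11*2 + P)*(37 + 59) = (-22 + P)*96 = -2112 + 96*P)
D = -157 (D = -67 - 9*10 = -67 - 90 = -157)
(D + 19376)*(3168 + S(221, -140)) = (-157 + 19376)*(3168 + (-2112 + 96*(-140))) = 19219*(3168 + (-2112 - 13440)) = 19219*(3168 - 15552) = 19219*(-12384) = -238008096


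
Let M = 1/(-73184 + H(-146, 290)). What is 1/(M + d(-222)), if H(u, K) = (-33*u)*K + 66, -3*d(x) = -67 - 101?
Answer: 1324102/74149713 ≈ 0.017857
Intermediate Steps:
d(x) = 56 (d(x) = -(-67 - 101)/3 = -1/3*(-168) = 56)
H(u, K) = 66 - 33*K*u (H(u, K) = -33*K*u + 66 = 66 - 33*K*u)
M = 1/1324102 (M = 1/(-73184 + (66 - 33*290*(-146))) = 1/(-73184 + (66 + 1397220)) = 1/(-73184 + 1397286) = 1/1324102 ≈ 7.5523e-7)
1/(M + d(-222)) = 1/(1/1324102 + 56) = 1/(74149713/1324102) = 1324102/74149713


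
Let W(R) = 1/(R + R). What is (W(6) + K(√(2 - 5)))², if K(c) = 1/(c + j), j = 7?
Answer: (-179*I + 19*√3)/(144*(-23*I + 7*√3)) ≈ 0.046392 - 0.014519*I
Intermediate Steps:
W(R) = 1/(2*R)
K(c) = 1/(7 + c) (K(c) = 1/(c + 7) = 1/(7 + c))
(W(6) + K(√(2 - 5)))² = ((½)/6 + 1/(7 + √(2 - 5)))² = ((½)*(⅙) + 1/(7 + √(-3)))² = (1/12 + 1/(7 + I*√3))²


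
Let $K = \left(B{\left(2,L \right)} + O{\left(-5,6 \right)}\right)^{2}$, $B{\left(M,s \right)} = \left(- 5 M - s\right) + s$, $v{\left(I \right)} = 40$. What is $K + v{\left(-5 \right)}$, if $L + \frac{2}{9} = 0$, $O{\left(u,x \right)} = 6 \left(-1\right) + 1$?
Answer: $265$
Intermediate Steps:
$O{\left(u,x \right)} = -5$ ($O{\left(u,x \right)} = -6 + 1 = -5$)
$L = - \frac{2}{9}$ ($L = - \frac{2}{9} + 0 = - \frac{2}{9} \approx -0.22222$)
$B{\left(M,s \right)} = - 5 M$ ($B{\left(M,s \right)} = \left(- s - 5 M\right) + s = - 5 M$)
$K = 225$ ($K = \left(\left(-5\right) 2 - 5\right)^{2} = \left(-10 - 5\right)^{2} = \left(-15\right)^{2} = 225$)
$K + v{\left(-5 \right)} = 225 + 40 = 265$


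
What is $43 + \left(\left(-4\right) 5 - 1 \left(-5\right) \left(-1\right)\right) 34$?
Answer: $-807$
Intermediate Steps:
$43 + \left(\left(-4\right) 5 - 1 \left(-5\right) \left(-1\right)\right) 34 = 43 + \left(-20 - \left(-5\right) \left(-1\right)\right) 34 = 43 + \left(-20 - 5\right) 34 = 43 - 850 = -807$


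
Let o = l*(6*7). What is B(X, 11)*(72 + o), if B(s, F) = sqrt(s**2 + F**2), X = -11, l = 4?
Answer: 2640*sqrt(2) ≈ 3733.5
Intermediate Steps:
o = 168 (o = 4*(6*7) = 4*42 = 168)
B(s, F) = sqrt(F**2 + s**2)
B(X, 11)*(72 + o) = sqrt(11**2 + (-11)**2)*(72 + 168) = sqrt(121 + 121)*240 = sqrt(242)*240 = (11*sqrt(2))*240 = 2640*sqrt(2)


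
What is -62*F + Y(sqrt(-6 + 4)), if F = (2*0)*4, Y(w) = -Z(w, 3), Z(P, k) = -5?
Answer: 5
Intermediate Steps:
Y(w) = 5 (Y(w) = -1*(-5) = 5)
F = 0 (F = 0*4 = 0)
-62*F + Y(sqrt(-6 + 4)) = -62*0 + 5 = 0 + 5 = 5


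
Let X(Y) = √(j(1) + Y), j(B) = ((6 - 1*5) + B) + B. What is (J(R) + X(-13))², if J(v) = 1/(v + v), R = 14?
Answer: -7839/784 + I*√10/14 ≈ -9.9987 + 0.22588*I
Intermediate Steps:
J(v) = 1/(2*v)
j(B) = 1 + 2*B (j(B) = ((6 - 5) + B) + B = (1 + B) + B = 1 + 2*B)
X(Y) = √(3 + Y) (X(Y) = √((1 + 2*1) + Y) = √((1 + 2) + Y) = √(3 + Y))
(J(R) + X(-13))² = ((½)/14 + √(3 - 13))² = ((½)*(1/14) + √(-10))² = (1/28 + I*√10)²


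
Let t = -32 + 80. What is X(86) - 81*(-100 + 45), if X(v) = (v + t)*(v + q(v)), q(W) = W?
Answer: 27503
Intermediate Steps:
t = 48
X(v) = 2*v*(48 + v) (X(v) = (v + 48)*(v + v) = (48 + v)*(2*v) = 2*v*(48 + v))
X(86) - 81*(-100 + 45) = 2*86*(48 + 86) - 81*(-100 + 45) = 2*86*134 - 81*(-55) = 23048 - 1*(-4455) = 23048 + 4455 = 27503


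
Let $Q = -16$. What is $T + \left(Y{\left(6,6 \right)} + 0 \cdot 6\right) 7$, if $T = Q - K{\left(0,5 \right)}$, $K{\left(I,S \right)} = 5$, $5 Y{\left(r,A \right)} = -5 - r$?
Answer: $- \frac{182}{5} \approx -36.4$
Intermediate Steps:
$Y{\left(r,A \right)} = -1 - \frac{r}{5}$ ($Y{\left(r,A \right)} = \frac{-5 - r}{5} = -1 - \frac{r}{5}$)
$T = -21$ ($T = -16 - 5 = -21$)
$T + \left(Y{\left(6,6 \right)} + 0 \cdot 6\right) 7 = -21 + \left(\left(-1 - \frac{6}{5}\right) + 0 \cdot 6\right) 7 = -21 + \left(\left(-1 - \frac{6}{5}\right) + 0\right) 7 = -21 + \left(- \frac{11}{5} + 0\right) 7 = -21 - \frac{77}{5} = - \frac{182}{5}$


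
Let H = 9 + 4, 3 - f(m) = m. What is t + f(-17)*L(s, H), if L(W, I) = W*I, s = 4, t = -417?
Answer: 623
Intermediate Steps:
f(m) = 3 - m
H = 13
L(W, I) = I*W
t + f(-17)*L(s, H) = -417 + (3 - 1*(-17))*(13*4) = -417 + (3 + 17)*52 = -417 + 20*52 = -417 + 1040 = 623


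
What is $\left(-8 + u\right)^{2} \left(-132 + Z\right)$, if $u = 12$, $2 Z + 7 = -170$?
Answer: $-3528$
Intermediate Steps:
$Z = - \frac{177}{2}$ ($Z = - \frac{7}{2} + \frac{1}{2} \left(-170\right) = - \frac{7}{2} - 85 = - \frac{177}{2} \approx -88.5$)
$\left(-8 + u\right)^{2} \left(-132 + Z\right) = \left(-8 + 12\right)^{2} \left(-132 - \frac{177}{2}\right) = 4^{2} \left(- \frac{441}{2}\right) = 16 \left(- \frac{441}{2}\right) = -3528$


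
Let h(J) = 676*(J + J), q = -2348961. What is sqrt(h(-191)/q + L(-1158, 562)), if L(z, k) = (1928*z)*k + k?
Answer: I*sqrt(6923143321582765736694)/2348961 ≈ 35422.0*I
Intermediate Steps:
L(z, k) = k + 1928*k*z (L(z, k) = 1928*k*z + k = k + 1928*k*z)
h(J) = 1352*J (h(J) = 676*(2*J) = 1352*J)
sqrt(h(-191)/q + L(-1158, 562)) = sqrt((1352*(-191))/(-2348961) + 562*(1 + 1928*(-1158))) = sqrt(-258232*(-1/2348961) + 562*(1 - 2232624)) = sqrt(258232/2348961 + 562*(-2232623)) = sqrt(258232/2348961 - 1254734126) = sqrt(-2947321527084854/2348961) = I*sqrt(6923143321582765736694)/2348961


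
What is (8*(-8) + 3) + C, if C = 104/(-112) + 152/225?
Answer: -192947/3150 ≈ -61.253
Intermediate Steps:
C = -797/3150 (C = 104*(-1/112) + 152*(1/225) = -13/14 + 152/225 = -797/3150 ≈ -0.25302)
(8*(-8) + 3) + C = (8*(-8) + 3) - 797/3150 = (-64 + 3) - 797/3150 = -61 - 797/3150 = -192947/3150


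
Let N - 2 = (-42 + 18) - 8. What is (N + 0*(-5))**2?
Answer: 900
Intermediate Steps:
N = -30 (N = 2 + ((-42 + 18) - 8) = 2 + (-24 - 8) = 2 - 32 = -30)
(N + 0*(-5))**2 = (-30 + 0*(-5))**2 = (-30 + 0)**2 = (-30)**2 = 900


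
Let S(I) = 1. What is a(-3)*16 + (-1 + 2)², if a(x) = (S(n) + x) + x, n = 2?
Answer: -79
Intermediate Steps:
a(x) = 1 + 2*x (a(x) = (1 + x) + x = 1 + 2*x)
a(-3)*16 + (-1 + 2)² = (1 + 2*(-3))*16 + (-1 + 2)² = (1 - 6)*16 + 1² = -5*16 + 1 = -80 + 1 = -79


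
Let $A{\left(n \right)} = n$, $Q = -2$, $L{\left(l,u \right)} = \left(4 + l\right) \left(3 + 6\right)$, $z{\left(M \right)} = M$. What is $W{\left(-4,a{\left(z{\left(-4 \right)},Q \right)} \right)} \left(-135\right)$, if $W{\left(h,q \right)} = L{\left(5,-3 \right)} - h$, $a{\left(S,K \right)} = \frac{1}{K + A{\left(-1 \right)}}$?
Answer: $-11475$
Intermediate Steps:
$L{\left(l,u \right)} = 36 + 9 l$ ($L{\left(l,u \right)} = \left(4 + l\right) 9 = 36 + 9 l$)
$a{\left(S,K \right)} = \frac{1}{-1 + K}$ ($a{\left(S,K \right)} = \frac{1}{K - 1} = \frac{1}{-1 + K}$)
$W{\left(h,q \right)} = 81 - h$ ($W{\left(h,q \right)} = \left(36 + 9 \cdot 5\right) - h = \left(36 + 45\right) - h = 81 - h$)
$W{\left(-4,a{\left(z{\left(-4 \right)},Q \right)} \right)} \left(-135\right) = \left(81 - -4\right) \left(-135\right) = \left(81 + 4\right) \left(-135\right) = 85 \left(-135\right) = -11475$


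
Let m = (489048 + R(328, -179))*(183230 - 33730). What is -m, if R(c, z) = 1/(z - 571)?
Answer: -219338027402/3 ≈ -7.3113e+10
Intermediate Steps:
R(c, z) = 1/(-571 + z)
m = 219338027402/3 (m = (489048 + 1/(-571 - 179))*(183230 - 33730) = (489048 + 1/(-750))*149500 = (489048 - 1/750)*149500 = (366785999/750)*149500 = 219338027402/3 ≈ 7.3113e+10)
-m = -1*219338027402/3 = -219338027402/3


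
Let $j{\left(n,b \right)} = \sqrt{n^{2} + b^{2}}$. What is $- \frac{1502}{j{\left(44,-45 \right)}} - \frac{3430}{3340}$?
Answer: $- \frac{343}{334} - \frac{1502 \sqrt{3961}}{3961} \approx -24.892$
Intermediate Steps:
$j{\left(n,b \right)} = \sqrt{b^{2} + n^{2}}$
$- \frac{1502}{j{\left(44,-45 \right)}} - \frac{3430}{3340} = - \frac{1502}{\sqrt{\left(-45\right)^{2} + 44^{2}}} - \frac{3430}{3340} = - \frac{1502}{\sqrt{2025 + 1936}} - \frac{343}{334} = - \frac{1502}{\sqrt{3961}} - \frac{343}{334} = - 1502 \frac{\sqrt{3961}}{3961} - \frac{343}{334} = - \frac{1502 \sqrt{3961}}{3961} - \frac{343}{334} = - \frac{343}{334} - \frac{1502 \sqrt{3961}}{3961}$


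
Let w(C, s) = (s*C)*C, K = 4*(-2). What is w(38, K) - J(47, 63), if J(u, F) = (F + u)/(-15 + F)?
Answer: -277303/24 ≈ -11554.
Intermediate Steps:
K = -8
J(u, F) = (F + u)/(-15 + F)
w(C, s) = s*C² (w(C, s) = (C*s)*C = s*C²)
w(38, K) - J(47, 63) = -8*38² - (63 + 47)/(-15 + 63) = -8*1444 - 110/48 = -11552 - 110/48 = -11552 - 1*55/24 = -11552 - 55/24 = -277303/24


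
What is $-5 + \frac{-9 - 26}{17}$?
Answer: $- \frac{120}{17} \approx -7.0588$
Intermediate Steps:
$-5 + \frac{-9 - 26}{17} = -5 + \frac{1}{17} \left(-35\right) = -5 - \frac{35}{17} = - \frac{120}{17}$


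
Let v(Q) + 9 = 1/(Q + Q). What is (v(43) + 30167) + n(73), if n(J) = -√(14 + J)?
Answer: 2593589/86 - √87 ≈ 30149.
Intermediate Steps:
v(Q) = -9 + 1/(2*Q) (v(Q) = -9 + 1/(Q + Q) = -9 + 1/(2*Q))
(v(43) + 30167) + n(73) = ((-9 + (½)/43) + 30167) - √(14 + 73) = ((-9 + (½)*(1/43)) + 30167) - √87 = ((-9 + 1/86) + 30167) - √87 = (-773/86 + 30167) - √87 = 2593589/86 - √87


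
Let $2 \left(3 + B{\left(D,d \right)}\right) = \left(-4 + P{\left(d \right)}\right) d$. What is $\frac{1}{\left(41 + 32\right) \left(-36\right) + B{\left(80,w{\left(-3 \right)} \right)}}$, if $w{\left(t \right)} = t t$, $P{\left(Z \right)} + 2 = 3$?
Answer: $- \frac{2}{5289} \approx -0.00037814$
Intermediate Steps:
$P{\left(Z \right)} = 1$ ($P{\left(Z \right)} = -2 + 3 = 1$)
$w{\left(t \right)} = t^{2}$
$B{\left(D,d \right)} = -3 - \frac{3 d}{2}$ ($B{\left(D,d \right)} = -3 + \frac{\left(-4 + 1\right) d}{2} = -3 + \frac{\left(-3\right) d}{2} = -3 - \frac{3 d}{2}$)
$\frac{1}{\left(41 + 32\right) \left(-36\right) + B{\left(80,w{\left(-3 \right)} \right)}} = \frac{1}{\left(41 + 32\right) \left(-36\right) - \left(3 + \frac{3 \left(-3\right)^{2}}{2}\right)} = \frac{1}{73 \left(-36\right) - \frac{33}{2}} = \frac{1}{-2628 - \frac{33}{2}} = \frac{1}{- \frac{5289}{2}} = - \frac{2}{5289}$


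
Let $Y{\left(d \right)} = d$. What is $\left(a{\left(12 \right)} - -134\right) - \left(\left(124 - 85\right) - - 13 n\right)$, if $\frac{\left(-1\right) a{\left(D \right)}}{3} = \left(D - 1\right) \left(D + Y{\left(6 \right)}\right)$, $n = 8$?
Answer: $-603$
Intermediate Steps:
$a{\left(D \right)} = - 3 \left(-1 + D\right) \left(6 + D\right)$ ($a{\left(D \right)} = - 3 \left(D - 1\right) \left(D + 6\right) = - 3 \left(-1 + D\right) \left(6 + D\right)$)
$\left(a{\left(12 \right)} - -134\right) - \left(\left(124 - 85\right) - - 13 n\right) = \left(\left(18 - 180 - 3 \cdot 12^{2}\right) - -134\right) - \left(\left(124 - 85\right) - \left(-13\right) 8\right) = \left(\left(18 - 180 - 432\right) + 134\right) - \left(39 - -104\right) = \left(\left(18 - 180 - 432\right) + 134\right) - \left(39 + 104\right) = \left(-594 + 134\right) - 143 = -460 - 143 = -603$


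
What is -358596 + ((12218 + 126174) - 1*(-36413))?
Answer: -183791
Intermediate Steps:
-358596 + ((12218 + 126174) - 1*(-36413)) = -358596 + (138392 + 36413) = -358596 + 174805 = -183791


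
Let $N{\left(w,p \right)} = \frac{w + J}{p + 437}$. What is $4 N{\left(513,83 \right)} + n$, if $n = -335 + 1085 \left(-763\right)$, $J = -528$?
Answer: $- \frac{21532943}{26} \approx -8.2819 \cdot 10^{5}$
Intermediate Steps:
$N{\left(w,p \right)} = \frac{-528 + w}{437 + p}$ ($N{\left(w,p \right)} = \frac{w - 528}{p + 437} = \frac{-528 + w}{437 + p}$)
$n = -828190$ ($n = -335 - 827855 = -828190$)
$4 N{\left(513,83 \right)} + n = 4 \frac{-528 + 513}{437 + 83} - 828190 = 4 \cdot \frac{1}{520} \left(-15\right) - 828190 = 4 \left(- \frac{3}{104}\right) - 828190 = - \frac{3}{26} - 828190 = - \frac{21532943}{26}$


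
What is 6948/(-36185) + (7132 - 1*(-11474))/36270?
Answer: 2808361/8749533 ≈ 0.32097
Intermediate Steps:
6948/(-36185) + (7132 - 1*(-11474))/36270 = 6948*(-1/36185) + (7132 + 11474)*(1/36270) = -6948/36185 + 18606*(1/36270) = -6948/36185 + 3101/6045 = 2808361/8749533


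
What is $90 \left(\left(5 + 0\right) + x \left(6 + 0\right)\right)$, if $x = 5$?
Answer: $3150$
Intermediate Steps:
$90 \left(\left(5 + 0\right) + x \left(6 + 0\right)\right) = 90 \left(\left(5 + 0\right) + 5 \left(6 + 0\right)\right) = 90 \left(5 + 5 \cdot 6\right) = 90 \left(5 + 30\right) = 90 \cdot 35 = 3150$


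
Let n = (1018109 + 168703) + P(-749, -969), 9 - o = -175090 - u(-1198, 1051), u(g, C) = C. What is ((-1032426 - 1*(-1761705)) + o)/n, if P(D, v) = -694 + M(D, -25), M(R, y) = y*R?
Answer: 905429/1204843 ≈ 0.75149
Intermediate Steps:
M(R, y) = R*y
P(D, v) = -694 - 25*D (P(D, v) = -694 + D*(-25) = -694 - 25*D)
o = 176150 (o = 9 - (-175090 - 1*1051) = 9 - (-175090 - 1051) = 9 - 1*(-176141) = 9 + 176141 = 176150)
n = 1204843 (n = (1018109 + 168703) + (-694 - 25*(-749)) = 1186812 + (-694 + 18725) = 1186812 + 18031 = 1204843)
((-1032426 - 1*(-1761705)) + o)/n = ((-1032426 - 1*(-1761705)) + 176150)/1204843 = ((-1032426 + 1761705) + 176150)*(1/1204843) = (729279 + 176150)*(1/1204843) = 905429*(1/1204843) = 905429/1204843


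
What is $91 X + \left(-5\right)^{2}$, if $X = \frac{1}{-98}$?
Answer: $\frac{337}{14} \approx 24.071$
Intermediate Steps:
$X = - \frac{1}{98} \approx -0.010204$
$91 X + \left(-5\right)^{2} = 91 \left(- \frac{1}{98}\right) + \left(-5\right)^{2} = - \frac{13}{14} + 25 = \frac{337}{14}$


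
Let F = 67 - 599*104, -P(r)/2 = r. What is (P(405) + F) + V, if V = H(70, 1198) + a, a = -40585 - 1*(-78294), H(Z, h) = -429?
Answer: -25759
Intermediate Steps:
a = 37709 (a = -40585 + 78294 = 37709)
P(r) = -2*r
V = 37280 (V = -429 + 37709 = 37280)
F = -62229 (F = 67 - 62296 = -62229)
(P(405) + F) + V = (-2*405 - 62229) + 37280 = (-810 - 62229) + 37280 = -63039 + 37280 = -25759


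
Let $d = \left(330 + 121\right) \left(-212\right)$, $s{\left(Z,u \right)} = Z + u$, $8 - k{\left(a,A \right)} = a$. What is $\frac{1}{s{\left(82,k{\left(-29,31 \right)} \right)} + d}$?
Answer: $- \frac{1}{95493} \approx -1.0472 \cdot 10^{-5}$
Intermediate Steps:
$k{\left(a,A \right)} = 8 - a$
$d = -95612$ ($d = 451 \left(-212\right) = -95612$)
$\frac{1}{s{\left(82,k{\left(-29,31 \right)} \right)} + d} = \frac{1}{\left(82 + \left(8 - -29\right)\right) - 95612} = \frac{1}{\left(82 + \left(8 + 29\right)\right) - 95612} = \frac{1}{\left(82 + 37\right) - 95612} = \frac{1}{119 - 95612} = \frac{1}{-95493} = - \frac{1}{95493}$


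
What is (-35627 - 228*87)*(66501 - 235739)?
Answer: 9386447194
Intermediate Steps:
(-35627 - 228*87)*(66501 - 235739) = (-35627 - 19836)*(-169238) = -55463*(-169238) = 9386447194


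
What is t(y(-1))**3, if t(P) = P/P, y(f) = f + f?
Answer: 1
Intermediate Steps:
y(f) = 2*f
t(P) = 1
t(y(-1))**3 = 1**3 = 1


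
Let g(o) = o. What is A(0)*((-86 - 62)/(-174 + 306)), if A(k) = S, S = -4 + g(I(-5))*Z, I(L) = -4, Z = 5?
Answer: 296/11 ≈ 26.909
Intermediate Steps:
S = -24 (S = -4 - 4*5 = -4 - 20 = -24)
A(k) = -24
A(0)*((-86 - 62)/(-174 + 306)) = -24*(-86 - 62)/(-174 + 306) = -(-3552)/132 = -24*(-37/33) = 296/11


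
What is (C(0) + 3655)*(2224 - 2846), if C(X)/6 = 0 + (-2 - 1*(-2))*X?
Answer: -2273410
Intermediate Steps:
C(X) = 0 (C(X) = 6*(0 + (-2 - 1*(-2))*X) = 6*(0 + (-2 + 2)*X) = 6*(0 + 0*X) = 6*(0 + 0) = 6*0 = 0)
(C(0) + 3655)*(2224 - 2846) = (0 + 3655)*(2224 - 2846) = 3655*(-622) = -2273410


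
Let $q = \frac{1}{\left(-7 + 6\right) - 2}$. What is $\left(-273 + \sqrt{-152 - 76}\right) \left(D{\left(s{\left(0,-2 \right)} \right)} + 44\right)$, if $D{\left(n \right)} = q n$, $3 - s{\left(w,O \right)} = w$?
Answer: $-11739 + 86 i \sqrt{57} \approx -11739.0 + 649.29 i$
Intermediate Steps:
$q = - \frac{1}{3}$ ($q = \frac{1}{-1 - 2} = \frac{1}{-3} = - \frac{1}{3} \approx -0.33333$)
$s{\left(w,O \right)} = 3 - w$
$D{\left(n \right)} = - \frac{n}{3}$
$\left(-273 + \sqrt{-152 - 76}\right) \left(D{\left(s{\left(0,-2 \right)} \right)} + 44\right) = \left(-273 + \sqrt{-152 - 76}\right) \left(- \frac{3 - 0}{3} + 44\right) = \left(-273 + \sqrt{-228}\right) \left(- \frac{3 + 0}{3} + 44\right) = \left(-273 + 2 i \sqrt{57}\right) \left(\left(- \frac{1}{3}\right) 3 + 44\right) = \left(-273 + 2 i \sqrt{57}\right) \left(-1 + 44\right) = \left(-273 + 2 i \sqrt{57}\right) 43 = -11739 + 86 i \sqrt{57}$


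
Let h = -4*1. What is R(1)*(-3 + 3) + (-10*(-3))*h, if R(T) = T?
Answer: -120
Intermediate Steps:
h = -4
R(1)*(-3 + 3) + (-10*(-3))*h = 1*(-3 + 3) - 10*(-3)*(-4) = 1*0 + 30*(-4) = 0 - 120 = -120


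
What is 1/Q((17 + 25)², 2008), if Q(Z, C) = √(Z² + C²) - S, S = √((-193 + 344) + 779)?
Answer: 1/(-√930 + 4*√446485) ≈ 0.00037846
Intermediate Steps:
S = √930 (S = √(151 + 779) = √930 ≈ 30.496)
Q(Z, C) = √(C² + Z²) - √930 (Q(Z, C) = √(Z² + C²) - √930 = √(C² + Z²) - √930)
1/Q((17 + 25)², 2008) = 1/(√(2008² + ((17 + 25)²)²) - √930) = 1/(√(4032064 + (42²)²) - √930) = 1/(√(4032064 + 1764²) - √930) = 1/(√(4032064 + 3111696) - √930) = 1/(√7143760 - √930) = 1/(4*√446485 - √930) = 1/(-√930 + 4*√446485)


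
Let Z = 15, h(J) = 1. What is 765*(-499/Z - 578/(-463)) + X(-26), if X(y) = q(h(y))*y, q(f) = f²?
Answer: -11352755/463 ≈ -24520.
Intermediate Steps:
X(y) = y (X(y) = 1²*y = 1*y = y)
765*(-499/Z - 578/(-463)) + X(-26) = 765*(-499/15 - 578/(-463)) - 26 = 765*(-499*1/15 - 578*(-1/463)) - 26 = 765*(-499/15 + 578/463) - 26 = 765*(-222367/6945) - 26 = -11340717/463 - 26 = -11352755/463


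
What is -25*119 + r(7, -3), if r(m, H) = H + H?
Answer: -2981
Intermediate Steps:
r(m, H) = 2*H
-25*119 + r(7, -3) = -25*119 + 2*(-3) = -2975 - 6 = -2981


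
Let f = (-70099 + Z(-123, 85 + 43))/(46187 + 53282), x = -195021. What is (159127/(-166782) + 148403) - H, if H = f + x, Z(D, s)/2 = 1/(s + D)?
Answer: 28486379819042671/82948193790 ≈ 3.4342e+5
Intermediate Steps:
Z(D, s) = 2/(D + s) (Z(D, s) = 2/(s + D) = 2/(D + s))
f = -350493/497345 (f = (-70099 + 2/(-123 + (85 + 43)))/(46187 + 53282) = (-70099 + 2/(-123 + 128))/99469 = (-70099 + 2/5)*(1/99469) = (-70099 + 2*(⅕))*(1/99469) = (-70099 + ⅖)*(1/99469) = -350493/5*1/99469 = -350493/497345 ≈ -0.70473)
H = -96993069738/497345 (H = -350493/497345 - 195021 = -96993069738/497345 ≈ -1.9502e+5)
(159127/(-166782) + 148403) - H = (159127/(-166782) + 148403) - 1*(-96993069738/497345) = (159127*(-1/166782) + 148403) + 96993069738/497345 = (-159127/166782 + 148403) + 96993069738/497345 = 24750790019/166782 + 96993069738/497345 = 28486379819042671/82948193790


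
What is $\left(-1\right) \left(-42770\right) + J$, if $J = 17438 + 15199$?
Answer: $75407$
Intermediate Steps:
$J = 32637$
$\left(-1\right) \left(-42770\right) + J = \left(-1\right) \left(-42770\right) + 32637 = 42770 + 32637 = 75407$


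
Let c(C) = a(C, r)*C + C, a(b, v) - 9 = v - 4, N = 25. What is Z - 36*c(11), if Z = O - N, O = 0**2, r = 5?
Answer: -4381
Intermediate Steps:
O = 0
a(b, v) = 5 + v (a(b, v) = 9 + (v - 4) = 9 + (-4 + v) = 5 + v)
c(C) = 11*C (c(C) = (5 + 5)*C + C = 10*C + C = 11*C)
Z = -25 (Z = 0 - 1*25 = 0 - 25 = -25)
Z - 36*c(11) = -25 - 396*11 = -25 - 36*121 = -25 - 4356 = -4381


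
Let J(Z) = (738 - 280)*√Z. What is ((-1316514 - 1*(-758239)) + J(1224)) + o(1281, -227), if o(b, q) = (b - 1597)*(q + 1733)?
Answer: -1034171 + 2748*√34 ≈ -1.0181e+6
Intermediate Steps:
o(b, q) = (-1597 + b)*(1733 + q)
J(Z) = 458*√Z
((-1316514 - 1*(-758239)) + J(1224)) + o(1281, -227) = ((-1316514 - 1*(-758239)) + 458*√1224) + (-2767601 - 1597*(-227) + 1733*1281 + 1281*(-227)) = ((-1316514 + 758239) + 458*(6*√34)) + (-2767601 + 362519 + 2219973 - 290787) = (-558275 + 2748*√34) - 475896 = -1034171 + 2748*√34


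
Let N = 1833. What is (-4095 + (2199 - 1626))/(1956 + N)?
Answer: -1174/1263 ≈ -0.92953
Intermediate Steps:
(-4095 + (2199 - 1626))/(1956 + N) = (-4095 + (2199 - 1626))/(1956 + 1833) = (-4095 + 573)/3789 = -3522*1/3789 = -1174/1263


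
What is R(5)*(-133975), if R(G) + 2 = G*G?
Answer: -3081425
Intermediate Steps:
R(G) = -2 + G² (R(G) = -2 + G*G = -2 + G²)
R(5)*(-133975) = (-2 + 5²)*(-133975) = (-2 + 25)*(-133975) = 23*(-133975) = -3081425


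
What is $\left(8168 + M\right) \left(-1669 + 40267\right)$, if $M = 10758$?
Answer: $730505748$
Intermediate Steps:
$\left(8168 + M\right) \left(-1669 + 40267\right) = \left(8168 + 10758\right) \left(-1669 + 40267\right) = 18926 \cdot 38598 = 730505748$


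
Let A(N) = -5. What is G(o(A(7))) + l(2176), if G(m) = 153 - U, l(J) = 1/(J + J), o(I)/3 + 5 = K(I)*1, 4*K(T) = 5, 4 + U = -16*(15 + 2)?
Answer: 1867009/4352 ≈ 429.00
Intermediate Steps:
U = -276 (U = -4 - 16*(15 + 2) = -4 - 16*17 = -4 - 272 = -276)
K(T) = 5/4 (K(T) = (1/4)*5 = 5/4)
o(I) = -45/4 (o(I) = -15 + 3*((5/4)*1) = -15 + 3*(5/4) = -15 + 15/4 = -45/4)
l(J) = 1/(2*J)
G(m) = 429 (G(m) = 153 - 1*(-276) = 153 + 276 = 429)
G(o(A(7))) + l(2176) = 429 + (1/2)/2176 = 429 + (1/2)*(1/2176) = 429 + 1/4352 = 1867009/4352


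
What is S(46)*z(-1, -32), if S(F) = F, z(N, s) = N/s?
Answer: 23/16 ≈ 1.4375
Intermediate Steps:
S(46)*z(-1, -32) = 46*(-1/(-32)) = 46*(-1*(-1/32)) = 46*(1/32) = 23/16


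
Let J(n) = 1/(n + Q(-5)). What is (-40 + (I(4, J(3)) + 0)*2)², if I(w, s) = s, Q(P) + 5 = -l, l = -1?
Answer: 1764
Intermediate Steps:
Q(P) = -4 (Q(P) = -5 - 1*(-1) = -5 + 1 = -4)
J(n) = 1/(-4 + n) (J(n) = 1/(n - 4) = 1/(-4 + n))
(-40 + (I(4, J(3)) + 0)*2)² = (-40 + (1/(-4 + 3) + 0)*2)² = (-40 + (1/(-1) + 0)*2)² = (-40 + (-1 + 0)*2)² = (-40 - 1*2)² = (-40 - 2)² = (-42)² = 1764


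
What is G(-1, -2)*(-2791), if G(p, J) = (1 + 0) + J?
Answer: 2791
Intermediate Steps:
G(p, J) = 1 + J
G(-1, -2)*(-2791) = (1 - 2)*(-2791) = -1*(-2791) = 2791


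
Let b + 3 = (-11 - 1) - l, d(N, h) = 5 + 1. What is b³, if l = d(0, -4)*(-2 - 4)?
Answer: 9261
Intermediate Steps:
d(N, h) = 6
l = -36 (l = 6*(-2 - 4) = 6*(-6) = -36)
b = 21 (b = -3 + ((-11 - 1) - 1*(-36)) = -3 + (-12 + 36) = -3 + 24 = 21)
b³ = 21³ = 9261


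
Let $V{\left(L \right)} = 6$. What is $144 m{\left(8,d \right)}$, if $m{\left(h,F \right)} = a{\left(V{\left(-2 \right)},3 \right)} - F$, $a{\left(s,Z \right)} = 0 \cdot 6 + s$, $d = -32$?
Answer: $5472$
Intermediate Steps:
$a{\left(s,Z \right)} = s$ ($a{\left(s,Z \right)} = 0 + s = s$)
$m{\left(h,F \right)} = 6 - F$
$144 m{\left(8,d \right)} = 144 \left(6 - -32\right) = 144 \left(6 + 32\right) = 144 \cdot 38 = 5472$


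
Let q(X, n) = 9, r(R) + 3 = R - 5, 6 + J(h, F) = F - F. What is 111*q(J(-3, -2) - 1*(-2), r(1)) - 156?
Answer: 843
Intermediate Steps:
J(h, F) = -6 (J(h, F) = -6 + (F - F) = -6 + 0 = -6)
r(R) = -8 + R (r(R) = -3 + (R - 5) = -3 + (-5 + R) = -8 + R)
111*q(J(-3, -2) - 1*(-2), r(1)) - 156 = 111*9 - 156 = 999 - 156 = 843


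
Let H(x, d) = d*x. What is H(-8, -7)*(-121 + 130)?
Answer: 504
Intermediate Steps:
H(-8, -7)*(-121 + 130) = (-7*(-8))*(-121 + 130) = 56*9 = 504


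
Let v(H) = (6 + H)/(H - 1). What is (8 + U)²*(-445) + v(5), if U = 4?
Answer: -256309/4 ≈ -64077.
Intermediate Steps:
v(H) = (6 + H)/(-1 + H)
(8 + U)²*(-445) + v(5) = (8 + 4)²*(-445) + (6 + 5)/(-1 + 5) = 12²*(-445) + 11/4 = 144*(-445) + (¼)*11 = -64080 + 11/4 = -256309/4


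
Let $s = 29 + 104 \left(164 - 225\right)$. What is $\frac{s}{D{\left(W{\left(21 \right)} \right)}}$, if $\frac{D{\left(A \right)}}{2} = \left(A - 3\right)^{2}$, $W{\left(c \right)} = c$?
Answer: $- \frac{2105}{216} \approx -9.7454$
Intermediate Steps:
$s = -6315$ ($s = 29 + 104 \left(164 - 225\right) = 29 + 104 \left(-61\right) = 29 - 6344 = -6315$)
$D{\left(A \right)} = 2 \left(-3 + A\right)^{2}$ ($D{\left(A \right)} = 2 \left(A - 3\right)^{2} = 2 \left(-3 + A\right)^{2}$)
$\frac{s}{D{\left(W{\left(21 \right)} \right)}} = - \frac{6315}{2 \left(-3 + 21\right)^{2}} = - \frac{6315}{2 \cdot 18^{2}} = - \frac{6315}{2 \cdot 324} = - \frac{6315}{648} = \left(-6315\right) \frac{1}{648} = - \frac{2105}{216}$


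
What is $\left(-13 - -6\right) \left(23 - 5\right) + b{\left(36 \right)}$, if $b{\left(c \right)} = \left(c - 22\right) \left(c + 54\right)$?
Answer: $1134$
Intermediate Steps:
$b{\left(c \right)} = \left(-22 + c\right) \left(54 + c\right)$
$\left(-13 - -6\right) \left(23 - 5\right) + b{\left(36 \right)} = \left(-13 - -6\right) \left(23 - 5\right) + \left(-1188 + 36^{2} + 32 \cdot 36\right) = \left(-13 + 6\right) 18 + \left(-1188 + 1296 + 1152\right) = \left(-7\right) 18 + 1260 = -126 + 1260 = 1134$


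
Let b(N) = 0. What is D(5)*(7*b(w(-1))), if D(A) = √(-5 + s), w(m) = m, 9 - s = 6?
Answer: 0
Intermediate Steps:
s = 3 (s = 9 - 1*6 = 9 - 6 = 3)
D(A) = I*√2 (D(A) = √(-5 + 3) = √(-2) = I*√2)
D(5)*(7*b(w(-1))) = (I*√2)*(7*0) = (I*√2)*0 = 0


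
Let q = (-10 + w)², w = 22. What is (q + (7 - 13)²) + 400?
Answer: 580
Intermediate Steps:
q = 144 (q = (-10 + 22)² = 12² = 144)
(q + (7 - 13)²) + 400 = (144 + (7 - 13)²) + 400 = (144 + (-6)²) + 400 = (144 + 36) + 400 = 180 + 400 = 580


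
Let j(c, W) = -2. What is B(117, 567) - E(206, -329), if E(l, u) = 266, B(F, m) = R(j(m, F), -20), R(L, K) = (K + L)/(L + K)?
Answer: -265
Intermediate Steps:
R(L, K) = 1 (R(L, K) = (K + L)/(K + L) = 1)
B(F, m) = 1
B(117, 567) - E(206, -329) = 1 - 1*266 = 1 - 266 = -265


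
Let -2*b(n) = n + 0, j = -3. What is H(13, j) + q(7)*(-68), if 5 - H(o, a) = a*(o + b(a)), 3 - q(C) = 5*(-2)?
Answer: -1671/2 ≈ -835.50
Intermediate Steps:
b(n) = -n/2 (b(n) = -(n + 0)/2 = -n/2)
q(C) = 13 (q(C) = 3 - 5*(-2) = 3 - 1*(-10) = 3 + 10 = 13)
H(o, a) = 5 - a*(o - a/2)
H(13, j) + q(7)*(-68) = (5 + (½)*(-3)² - 1*(-3)*13) + 13*(-68) = (5 + (½)*9 + 39) - 884 = (5 + 9/2 + 39) - 884 = 97/2 - 884 = -1671/2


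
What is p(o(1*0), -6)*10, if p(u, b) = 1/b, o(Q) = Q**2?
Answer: -5/3 ≈ -1.6667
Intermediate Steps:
p(o(1*0), -6)*10 = 10/(-6) = -1/6*10 = -5/3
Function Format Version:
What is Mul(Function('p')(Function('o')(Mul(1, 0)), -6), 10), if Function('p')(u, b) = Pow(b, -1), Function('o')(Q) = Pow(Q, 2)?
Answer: Rational(-5, 3) ≈ -1.6667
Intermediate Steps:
Mul(Function('p')(Function('o')(Mul(1, 0)), -6), 10) = Mul(Pow(-6, -1), 10) = Mul(Rational(-1, 6), 10) = Rational(-5, 3)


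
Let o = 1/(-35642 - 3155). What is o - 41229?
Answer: -1599561514/38797 ≈ -41229.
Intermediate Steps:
o = -1/38797 (o = 1/(-38797) = -1/38797 ≈ -2.5775e-5)
o - 41229 = -1/38797 - 41229 = -1599561514/38797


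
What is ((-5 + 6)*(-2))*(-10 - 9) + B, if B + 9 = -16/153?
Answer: 4421/153 ≈ 28.895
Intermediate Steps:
B = -1393/153 (B = -9 - 16/153 = -1393/153 ≈ -9.1046)
((-5 + 6)*(-2))*(-10 - 9) + B = ((-5 + 6)*(-2))*(-10 - 9) - 1393/153 = (1*(-2))*(-19) - 1393/153 = -2*(-19) - 1393/153 = 38 - 1393/153 = 4421/153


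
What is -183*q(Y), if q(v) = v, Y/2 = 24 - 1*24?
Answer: 0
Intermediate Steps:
Y = 0 (Y = 2*(24 - 1*24) = 2*(24 - 24) = 2*0 = 0)
-183*q(Y) = -183*0 = 0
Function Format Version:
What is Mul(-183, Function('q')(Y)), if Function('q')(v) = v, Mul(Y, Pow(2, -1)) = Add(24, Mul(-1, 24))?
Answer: 0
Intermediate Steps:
Y = 0 (Y = Mul(2, Add(24, Mul(-1, 24))) = Mul(2, Add(24, -24)) = Mul(2, 0) = 0)
Mul(-183, Function('q')(Y)) = Mul(-183, 0) = 0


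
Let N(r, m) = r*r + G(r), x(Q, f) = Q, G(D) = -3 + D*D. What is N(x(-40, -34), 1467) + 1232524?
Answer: 1235721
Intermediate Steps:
G(D) = -3 + D**2
N(r, m) = -3 + 2*r**2 (N(r, m) = r*r + (-3 + r**2) = r**2 + (-3 + r**2) = -3 + 2*r**2)
N(x(-40, -34), 1467) + 1232524 = (-3 + 2*(-40)**2) + 1232524 = (-3 + 2*1600) + 1232524 = (-3 + 3200) + 1232524 = 3197 + 1232524 = 1235721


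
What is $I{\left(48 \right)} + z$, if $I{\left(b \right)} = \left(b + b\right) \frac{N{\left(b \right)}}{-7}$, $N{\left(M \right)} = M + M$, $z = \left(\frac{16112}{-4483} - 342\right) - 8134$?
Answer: $- \frac{307413468}{31381} \approx -9796.2$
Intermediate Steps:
$z = - \frac{38014020}{4483}$ ($z = \left(16112 \left(- \frac{1}{4483}\right) - 342\right) - 8134 = \left(- \frac{16112}{4483} - 342\right) - 8134 = - \frac{1549298}{4483} - 8134 = - \frac{38014020}{4483} \approx -8479.6$)
$N{\left(M \right)} = 2 M$
$I{\left(b \right)} = - \frac{4 b^{2}}{7}$ ($I{\left(b \right)} = \left(b + b\right) \frac{2 b}{-7} = 2 b 2 b \left(- \frac{1}{7}\right) = 2 b \left(- \frac{2 b}{7}\right) = - \frac{4 b^{2}}{7}$)
$I{\left(48 \right)} + z = - \frac{4 \cdot 48^{2}}{7} - \frac{38014020}{4483} = \left(- \frac{4}{7}\right) 2304 - \frac{38014020}{4483} = - \frac{9216}{7} - \frac{38014020}{4483} = - \frac{307413468}{31381}$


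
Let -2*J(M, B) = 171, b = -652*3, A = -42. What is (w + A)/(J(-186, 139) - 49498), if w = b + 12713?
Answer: -21430/99167 ≈ -0.21610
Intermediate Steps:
b = -1956
J(M, B) = -171/2 (J(M, B) = -½*171 = -171/2)
w = 10757 (w = -1956 + 12713 = 10757)
(w + A)/(J(-186, 139) - 49498) = (10757 - 42)/(-171/2 - 49498) = 10715/(-99167/2) = 10715*(-2/99167) = -21430/99167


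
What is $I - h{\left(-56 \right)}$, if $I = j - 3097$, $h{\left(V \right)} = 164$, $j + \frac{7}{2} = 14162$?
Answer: $\frac{21795}{2} \approx 10898.0$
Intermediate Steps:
$j = \frac{28317}{2}$ ($j = - \frac{7}{2} + 14162 = \frac{28317}{2} \approx 14159.0$)
$I = \frac{22123}{2}$ ($I = \frac{28317}{2} - 3097 = \frac{22123}{2} \approx 11062.0$)
$I - h{\left(-56 \right)} = \frac{22123}{2} - 164 = \frac{21795}{2}$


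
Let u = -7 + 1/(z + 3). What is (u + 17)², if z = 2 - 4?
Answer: 121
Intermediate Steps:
z = -2
u = -6 (u = -7 + 1/(-2 + 3) = -7 + 1/1 = -7 + 1 = -6)
(u + 17)² = (-6 + 17)² = 11² = 121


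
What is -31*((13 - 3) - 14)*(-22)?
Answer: -2728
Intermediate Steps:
-31*((13 - 3) - 14)*(-22) = -31*(10 - 14)*(-22) = -31*(-4)*(-22) = 124*(-22) = -2728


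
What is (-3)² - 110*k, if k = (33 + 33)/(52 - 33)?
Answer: -7089/19 ≈ -373.11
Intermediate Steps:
k = 66/19 ≈ 3.4737
(-3)² - 110*k = (-3)² - 110*66/19 = 9 - 7260/19 = -7089/19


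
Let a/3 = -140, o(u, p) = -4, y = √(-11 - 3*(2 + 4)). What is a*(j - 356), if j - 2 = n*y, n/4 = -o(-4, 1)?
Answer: 148680 - 6720*I*√29 ≈ 1.4868e+5 - 36188.0*I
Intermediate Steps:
y = I*√29 (y = √(-11 - 3*6) = √(-11 - 18) = √(-29) = I*√29 ≈ 5.3852*I)
a = -420 (a = 3*(-140) = -420)
n = 16 (n = 4*(-1*(-4)) = 4*4 = 16)
j = 2 + 16*I*√29 (j = 2 + 16*(I*√29) = 2 + 16*I*√29 ≈ 2.0 + 86.163*I)
a*(j - 356) = -420*((2 + 16*I*√29) - 356) = -420*(-354 + 16*I*√29) = 148680 - 6720*I*√29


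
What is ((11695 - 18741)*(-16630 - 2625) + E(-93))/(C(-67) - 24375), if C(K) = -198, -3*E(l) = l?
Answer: -45223587/8191 ≈ -5521.1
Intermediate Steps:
E(l) = -l/3
((11695 - 18741)*(-16630 - 2625) + E(-93))/(C(-67) - 24375) = ((11695 - 18741)*(-16630 - 2625) - ⅓*(-93))/(-198 - 24375) = (-7046*(-19255) + 31)/(-24573) = (135670730 + 31)*(-1/24573) = 135670761*(-1/24573) = -45223587/8191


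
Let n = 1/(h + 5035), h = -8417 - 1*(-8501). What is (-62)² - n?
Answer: 19677435/5119 ≈ 3844.0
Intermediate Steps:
h = 84 (h = -8417 + 8501 = 84)
n = 1/5119 (n = 1/(84 + 5035) = 1/5119 ≈ 0.00019535)
(-62)² - n = (-62)² - 1*1/5119 = 3844 - 1/5119 = 19677435/5119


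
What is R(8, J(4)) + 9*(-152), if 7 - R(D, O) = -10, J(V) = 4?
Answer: -1351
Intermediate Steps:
R(D, O) = 17 (R(D, O) = 7 - 1*(-10) = 7 + 10 = 17)
R(8, J(4)) + 9*(-152) = 17 + 9*(-152) = 17 - 1368 = -1351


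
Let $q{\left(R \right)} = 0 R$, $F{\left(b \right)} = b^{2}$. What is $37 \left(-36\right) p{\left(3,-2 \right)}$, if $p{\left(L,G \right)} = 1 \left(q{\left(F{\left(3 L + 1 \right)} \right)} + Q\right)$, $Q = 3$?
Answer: $-3996$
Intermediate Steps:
$q{\left(R \right)} = 0$
$p{\left(L,G \right)} = 3$ ($p{\left(L,G \right)} = 1 \left(0 + 3\right) = 1 \cdot 3 = 3$)
$37 \left(-36\right) p{\left(3,-2 \right)} = 37 \left(-36\right) 3 = \left(-1332\right) 3 = -3996$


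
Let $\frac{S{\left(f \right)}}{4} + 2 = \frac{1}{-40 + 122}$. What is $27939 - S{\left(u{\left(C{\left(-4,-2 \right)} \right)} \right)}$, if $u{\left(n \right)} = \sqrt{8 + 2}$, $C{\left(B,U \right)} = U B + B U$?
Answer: $\frac{1145825}{41} \approx 27947.0$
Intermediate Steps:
$C{\left(B,U \right)} = 2 B U$ ($C{\left(B,U \right)} = B U + B U = 2 B U$)
$u{\left(n \right)} = \sqrt{10}$
$S{\left(f \right)} = - \frac{326}{41}$ ($S{\left(f \right)} = -8 + \frac{4}{-40 + 122} = -8 + \frac{4}{82} = -8 + 4 \cdot \frac{1}{82} = -8 + \frac{2}{41} = - \frac{326}{41}$)
$27939 - S{\left(u{\left(C{\left(-4,-2 \right)} \right)} \right)} = 27939 - - \frac{326}{41} = 27939 + \frac{326}{41} = \frac{1145825}{41}$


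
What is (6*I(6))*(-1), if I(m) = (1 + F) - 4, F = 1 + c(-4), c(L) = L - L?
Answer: 12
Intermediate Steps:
c(L) = 0
F = 1 (F = 1 + 0 = 1)
I(m) = -2 (I(m) = (1 + 1) - 4 = 2 - 4 = -2)
(6*I(6))*(-1) = (6*(-2))*(-1) = -12*(-1) = 12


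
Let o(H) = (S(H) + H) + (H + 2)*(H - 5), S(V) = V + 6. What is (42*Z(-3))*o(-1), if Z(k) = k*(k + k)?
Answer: -1512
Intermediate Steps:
S(V) = 6 + V
o(H) = 6 + 2*H + (-5 + H)*(2 + H) (o(H) = ((6 + H) + H) + (H + 2)*(H - 5) = (6 + 2*H) + (2 + H)*(-5 + H) = (6 + 2*H) + (-5 + H)*(2 + H) = 6 + 2*H + (-5 + H)*(2 + H))
Z(k) = 2*k² (Z(k) = k*(2*k) = 2*k²)
(42*Z(-3))*o(-1) = (42*(2*(-3)²))*(-4 + (-1)² - 1*(-1)) = (42*(2*9))*(-4 + 1 + 1) = (42*18)*(-2) = 756*(-2) = -1512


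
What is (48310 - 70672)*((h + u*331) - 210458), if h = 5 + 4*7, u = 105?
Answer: 3928332540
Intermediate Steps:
h = 33 (h = 5 + 28 = 33)
(48310 - 70672)*((h + u*331) - 210458) = (48310 - 70672)*((33 + 105*331) - 210458) = -22362*((33 + 34755) - 210458) = -22362*(34788 - 210458) = -22362*(-175670) = 3928332540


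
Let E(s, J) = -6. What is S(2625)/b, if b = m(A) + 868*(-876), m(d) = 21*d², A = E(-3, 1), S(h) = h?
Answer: -125/36172 ≈ -0.0034557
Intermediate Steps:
A = -6
b = -759612 (b = 21*(-6)² + 868*(-876) = 21*36 - 760368 = 756 - 760368 = -759612)
S(2625)/b = 2625/(-759612) = 2625*(-1/759612) = -125/36172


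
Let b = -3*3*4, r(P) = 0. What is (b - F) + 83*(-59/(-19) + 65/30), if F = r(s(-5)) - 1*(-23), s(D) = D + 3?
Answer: 43157/114 ≈ 378.57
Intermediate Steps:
s(D) = 3 + D
F = 23 (F = 0 - 1*(-23) = 0 + 23 = 23)
b = -36 (b = -9*4 = -36)
(b - F) + 83*(-59/(-19) + 65/30) = (-36 - 1*23) + 83*(-59/(-19) + 65/30) = (-36 - 23) + 83*(-59*(-1/19) + 65*(1/30)) = -59 + 83*(59/19 + 13/6) = -59 + 83*(601/114) = -59 + 49883/114 = 43157/114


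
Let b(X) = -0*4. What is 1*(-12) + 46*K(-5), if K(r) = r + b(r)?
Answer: -242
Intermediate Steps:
b(X) = 0 (b(X) = -1*0 = 0)
K(r) = r (K(r) = r + 0 = r)
1*(-12) + 46*K(-5) = 1*(-12) + 46*(-5) = -12 - 230 = -242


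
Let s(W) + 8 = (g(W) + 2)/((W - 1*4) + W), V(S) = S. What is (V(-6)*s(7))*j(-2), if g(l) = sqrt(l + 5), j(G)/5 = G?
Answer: -468 + 12*sqrt(3) ≈ -447.22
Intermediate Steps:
j(G) = 5*G
g(l) = sqrt(5 + l)
s(W) = -8 + (2 + sqrt(5 + W))/(-4 + 2*W) (s(W) = -8 + (sqrt(5 + W) + 2)/((W - 1*4) + W) = -8 + (2 + sqrt(5 + W))/((W - 4) + W) = -8 + (2 + sqrt(5 + W))/((-4 + W) + W) = -8 + (2 + sqrt(5 + W))/(-4 + 2*W))
(V(-6)*s(7))*j(-2) = (-3*(34 + sqrt(5 + 7) - 16*7)/(-2 + 7))*(5*(-2)) = -3*(34 + sqrt(12) - 112)/5*(-10) = -3*(34 + 2*sqrt(3) - 112)/5*(-10) = -3*(-78 + 2*sqrt(3))/5*(-10) = -6*(-39/5 + sqrt(3)/5)*(-10) = (234/5 - 6*sqrt(3)/5)*(-10) = -468 + 12*sqrt(3)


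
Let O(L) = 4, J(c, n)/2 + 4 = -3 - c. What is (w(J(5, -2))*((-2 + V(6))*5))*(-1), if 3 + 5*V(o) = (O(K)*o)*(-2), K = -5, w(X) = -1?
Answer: -61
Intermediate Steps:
J(c, n) = -14 - 2*c (J(c, n) = -8 + 2*(-3 - c) = -8 + (-6 - 2*c) = -14 - 2*c)
V(o) = -3/5 - 8*o/5 (V(o) = -3/5 + ((4*o)*(-2))/5 = -3/5 + (-8*o)/5 = -3/5 - 8*o/5)
(w(J(5, -2))*((-2 + V(6))*5))*(-1) = -(-2 + (-3/5 - 8/5*6))*5*(-1) = -(-2 + (-3/5 - 48/5))*5*(-1) = -(-2 - 51/5)*5*(-1) = -(-61)*5/5*(-1) = -1*(-61)*(-1) = 61*(-1) = -61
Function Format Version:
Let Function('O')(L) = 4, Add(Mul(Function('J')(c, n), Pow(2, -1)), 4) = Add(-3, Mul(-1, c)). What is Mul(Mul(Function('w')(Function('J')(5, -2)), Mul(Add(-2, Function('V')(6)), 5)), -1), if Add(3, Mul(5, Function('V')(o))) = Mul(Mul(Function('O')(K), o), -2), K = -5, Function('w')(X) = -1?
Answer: -61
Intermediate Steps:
Function('J')(c, n) = Add(-14, Mul(-2, c)) (Function('J')(c, n) = Add(-8, Mul(2, Add(-3, Mul(-1, c)))) = Add(-8, Add(-6, Mul(-2, c))) = Add(-14, Mul(-2, c)))
Function('V')(o) = Add(Rational(-3, 5), Mul(Rational(-8, 5), o)) (Function('V')(o) = Add(Rational(-3, 5), Mul(Rational(1, 5), Mul(Mul(4, o), -2))) = Add(Rational(-3, 5), Mul(Rational(1, 5), Mul(-8, o))) = Add(Rational(-3, 5), Mul(Rational(-8, 5), o)))
Mul(Mul(Function('w')(Function('J')(5, -2)), Mul(Add(-2, Function('V')(6)), 5)), -1) = Mul(Mul(-1, Mul(Add(-2, Add(Rational(-3, 5), Mul(Rational(-8, 5), 6))), 5)), -1) = Mul(Mul(-1, Mul(Add(-2, Add(Rational(-3, 5), Rational(-48, 5))), 5)), -1) = Mul(Mul(-1, Mul(Add(-2, Rational(-51, 5)), 5)), -1) = Mul(Mul(-1, Mul(Rational(-61, 5), 5)), -1) = Mul(Mul(-1, -61), -1) = Mul(61, -1) = -61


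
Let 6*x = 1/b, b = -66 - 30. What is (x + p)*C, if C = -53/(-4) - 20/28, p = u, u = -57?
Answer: -1280487/1792 ≈ -714.56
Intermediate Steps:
b = -96
p = -57
C = 351/28 (C = -53*(-¼) - 20*1/28 = 53/4 - 5/7 = 351/28 ≈ 12.536)
x = -1/576 (x = (⅙)/(-96) = (⅙)*(-1/96) = -1/576 ≈ -0.0017361)
(x + p)*C = (-1/576 - 57)*(351/28) = -32833/576*351/28 = -1280487/1792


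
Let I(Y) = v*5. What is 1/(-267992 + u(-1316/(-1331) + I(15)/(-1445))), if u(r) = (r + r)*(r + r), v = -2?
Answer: -147962546281/39652191989832968 ≈ -3.7315e-6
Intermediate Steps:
I(Y) = -10 (I(Y) = -2*5 = -10)
u(r) = 4*r² (u(r) = (2*r)*(2*r) = 4*r²)
1/(-267992 + u(-1316/(-1331) + I(15)/(-1445))) = 1/(-267992 + 4*(-1316/(-1331) - 10/(-1445))²) = 1/(-267992 + 4*(-1316*(-1/1331) - 10*(-1/1445))²) = 1/(-267992 + 4*(1316/1331 + 2/289)²) = 1/(-267992 + 4*(382986/384659)²) = 1/(-267992 + 4*(146678276196/147962546281)) = 1/(-267992 + 586713104784/147962546281) = 1/(-39652191989832968/147962546281) = -147962546281/39652191989832968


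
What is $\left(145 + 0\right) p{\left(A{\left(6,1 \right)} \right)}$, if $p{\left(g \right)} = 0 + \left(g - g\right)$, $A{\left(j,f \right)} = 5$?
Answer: $0$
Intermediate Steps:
$p{\left(g \right)} = 0$ ($p{\left(g \right)} = 0 + 0 = 0$)
$\left(145 + 0\right) p{\left(A{\left(6,1 \right)} \right)} = \left(145 + 0\right) 0 = 145 \cdot 0 = 0$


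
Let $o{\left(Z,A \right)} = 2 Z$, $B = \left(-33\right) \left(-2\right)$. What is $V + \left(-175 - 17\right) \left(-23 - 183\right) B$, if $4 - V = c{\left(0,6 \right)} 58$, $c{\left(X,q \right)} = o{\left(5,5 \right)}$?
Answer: $2609856$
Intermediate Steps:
$B = 66$
$c{\left(X,q \right)} = 10$ ($c{\left(X,q \right)} = 2 \cdot 5 = 10$)
$V = -576$ ($V = 4 - 10 \cdot 58 = 4 - 580 = -576$)
$V + \left(-175 - 17\right) \left(-23 - 183\right) B = -576 + \left(-175 - 17\right) \left(-23 - 183\right) 66 = -576 + \left(-192\right) \left(-206\right) 66 = -576 + 39552 \cdot 66 = -576 + 2610432 = 2609856$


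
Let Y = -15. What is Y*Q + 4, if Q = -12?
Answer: 184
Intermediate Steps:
Y*Q + 4 = -15*(-12) + 4 = 180 + 4 = 184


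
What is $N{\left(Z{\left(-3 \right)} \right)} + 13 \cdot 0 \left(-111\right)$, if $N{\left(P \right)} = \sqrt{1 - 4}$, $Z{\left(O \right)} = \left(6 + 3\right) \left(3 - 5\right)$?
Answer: $i \sqrt{3} \approx 1.732 i$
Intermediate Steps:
$Z{\left(O \right)} = -18$ ($Z{\left(O \right)} = 9 \left(-2\right) = -18$)
$N{\left(P \right)} = i \sqrt{3}$ ($N{\left(P \right)} = \sqrt{-3} = i \sqrt{3}$)
$N{\left(Z{\left(-3 \right)} \right)} + 13 \cdot 0 \left(-111\right) = i \sqrt{3} + 13 \cdot 0 \left(-111\right) = i \sqrt{3} + 0 \left(-111\right) = i \sqrt{3} + 0 = i \sqrt{3}$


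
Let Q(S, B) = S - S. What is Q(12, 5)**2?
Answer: 0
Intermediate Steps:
Q(S, B) = 0
Q(12, 5)**2 = 0**2 = 0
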